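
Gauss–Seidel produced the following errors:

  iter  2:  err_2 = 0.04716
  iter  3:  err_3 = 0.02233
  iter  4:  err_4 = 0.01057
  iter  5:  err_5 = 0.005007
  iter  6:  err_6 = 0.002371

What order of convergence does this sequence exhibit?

1

Consecutive ratios: err_6/err_5 = 0.002371/0.005007 = 0.473537, err_5/err_4 = 0.005007/0.01057 = 0.473699.
p ≈ ln(0.473537)/ln(0.473699) = -0.7475/-0.7472 ≈ 1.00.
So the convergence is linear (order 1).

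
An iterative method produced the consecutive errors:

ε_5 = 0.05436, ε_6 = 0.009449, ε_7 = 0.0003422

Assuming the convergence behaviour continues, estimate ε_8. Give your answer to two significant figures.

6.3e-7

First estimate the order: p ≈ ln(ε_7/ε_6) / ln(ε_6/ε_5) = ln(0.0003422/0.009449)/ln(0.009449/0.05436) = ln(0.0362155)/ln(0.173823) ≈ 1.8965.
Then ε_8 ≈ ε_7·(ε_7/ε_6)^p = 0.0003422·(0.0362155)^1.8965 = 0.0003422·0.00184903 ≈ 6.327e-07.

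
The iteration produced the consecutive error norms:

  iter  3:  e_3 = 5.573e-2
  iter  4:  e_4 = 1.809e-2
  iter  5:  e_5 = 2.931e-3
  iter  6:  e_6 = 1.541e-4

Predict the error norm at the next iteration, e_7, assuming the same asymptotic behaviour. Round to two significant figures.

First estimate the order: p ≈ ln(e_6/e_5) / ln(e_5/e_4) = ln(1.541e-4/2.931e-3)/ln(2.931e-3/1.809e-2) = ln(0.0525759)/ln(0.162023) ≈ 1.6184.
Then e_7 ≈ e_6·(e_6/e_5)^p = 1.541e-4·(0.0525759)^1.6184 = 1.541e-4·0.00850592 ≈ 1.311e-06.

1.3e-6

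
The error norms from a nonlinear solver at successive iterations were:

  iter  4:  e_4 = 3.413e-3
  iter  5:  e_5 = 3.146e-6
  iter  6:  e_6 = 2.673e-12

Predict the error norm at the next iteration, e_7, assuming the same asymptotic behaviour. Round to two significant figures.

First estimate the order: p ≈ ln(e_6/e_5) / ln(e_5/e_4) = ln(2.673e-12/3.146e-6)/ln(3.146e-6/3.413e-3) = ln(8.4965e-07)/ln(0.00092177) ≈ 2.0000.
Then e_7 ≈ e_6·(e_6/e_5)^p = 2.673e-12·(8.4965e-07)^2.0000 = 2.673e-12·7.21905e-13 ≈ 1.93e-24.

1.9e-24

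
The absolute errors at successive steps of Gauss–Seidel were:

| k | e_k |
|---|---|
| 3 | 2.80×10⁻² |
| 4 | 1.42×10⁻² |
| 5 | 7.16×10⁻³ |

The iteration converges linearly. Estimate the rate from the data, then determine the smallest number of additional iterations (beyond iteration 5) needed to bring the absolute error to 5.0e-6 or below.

11

Rate ρ ≈ e_5/e_4 = 7.16×10⁻³/1.42×10⁻² = 0.5042.
After j more steps, e_{5+j} ≈ 7.16×10⁻³·ρ^j; need ρ^j ≤ 5.0e-6/7.16×10⁻³ = 0.000698324.
j ≥ ln(0.000698324)/ln(0.5042) = -7.2668/-0.68478 = 10.612.
So 11 more iterations are needed.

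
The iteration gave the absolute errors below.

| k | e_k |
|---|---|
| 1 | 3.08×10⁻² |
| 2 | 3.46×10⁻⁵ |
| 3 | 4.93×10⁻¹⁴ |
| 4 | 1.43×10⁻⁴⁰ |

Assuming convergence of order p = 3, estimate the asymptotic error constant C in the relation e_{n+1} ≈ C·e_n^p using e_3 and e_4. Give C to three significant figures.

1.19

C ≈ e_4 / e_3^3
  = 1.43×10⁻⁴⁰ / (4.93×10⁻¹⁴)^3
  = 1.43×10⁻⁴⁰ / 1.19823e-40 ≈ 1.1934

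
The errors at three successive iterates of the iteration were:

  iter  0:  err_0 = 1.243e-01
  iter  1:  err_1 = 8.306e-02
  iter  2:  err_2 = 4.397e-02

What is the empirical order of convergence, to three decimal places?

1.578

p ≈ ln(err_2/err_1) / ln(err_1/err_0)
  = ln(4.397e-02/8.306e-02) / ln(8.306e-02/1.243e-01)
  = ln(0.529376) / ln(0.668222)
  = -0.636056 / -0.403135 ≈ 1.577774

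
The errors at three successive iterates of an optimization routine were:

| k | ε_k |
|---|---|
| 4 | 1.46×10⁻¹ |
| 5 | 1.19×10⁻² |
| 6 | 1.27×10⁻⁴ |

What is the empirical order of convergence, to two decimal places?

p ≈ ln(ε_6/ε_5) / ln(ε_5/ε_4)
  = ln(1.27×10⁻⁴/1.19×10⁻²) / ln(1.19×10⁻²/1.46×10⁻¹)
  = ln(0.0106723) / ln(0.0815068)
  = -4.54010 / -2.50707 ≈ 1.81092

1.81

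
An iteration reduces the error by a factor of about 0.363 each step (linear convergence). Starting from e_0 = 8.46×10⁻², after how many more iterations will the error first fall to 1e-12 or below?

After k steps, e_k ≈ 8.46×10⁻²·0.363^k.
Need 0.363^k ≤ 1e-12/8.46×10⁻² = 1.18203e-11.
k ≥ ln(1.18203e-11)/ln(0.363) = -25.1612/-1.01335 = 24.830.
Smallest integer k = 25.

25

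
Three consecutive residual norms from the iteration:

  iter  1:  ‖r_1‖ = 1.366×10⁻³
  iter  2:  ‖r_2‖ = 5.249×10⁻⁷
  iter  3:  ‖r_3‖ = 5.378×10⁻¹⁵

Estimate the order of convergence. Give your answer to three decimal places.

p ≈ ln(‖r_3‖/‖r_2‖) / ln(‖r_2‖/‖r_1‖)
  = ln(5.378×10⁻¹⁵/5.249×10⁻⁷) / ln(5.249×10⁻⁷/1.366×10⁻³)
  = ln(1.02458e-08) / ln(0.000384261)
  = -18.396398 / -7.864189 ≈ 2.339262

2.339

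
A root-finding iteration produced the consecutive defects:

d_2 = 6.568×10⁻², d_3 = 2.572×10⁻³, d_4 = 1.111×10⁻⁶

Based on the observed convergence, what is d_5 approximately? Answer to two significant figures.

First estimate the order: p ≈ ln(d_4/d_3) / ln(d_3/d_2) = ln(1.111×10⁻⁶/2.572×10⁻³)/ln(2.572×10⁻³/6.568×10⁻²) = ln(0.00043196)/ln(0.0391596) ≈ 2.3910.
Then d_5 ≈ d_4·(d_4/d_3)^p = 1.111×10⁻⁶·(0.00043196)^2.3910 = 1.111×10⁻⁶·9.02289e-09 ≈ 1.002e-14.

1.0e-14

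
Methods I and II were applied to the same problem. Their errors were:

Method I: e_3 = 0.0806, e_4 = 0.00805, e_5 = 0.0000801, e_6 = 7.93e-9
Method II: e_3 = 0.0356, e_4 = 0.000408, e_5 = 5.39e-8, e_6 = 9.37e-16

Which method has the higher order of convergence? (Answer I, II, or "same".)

same

Method I: p ≈ ln(7.93e-9/0.0000801)/ln(0.0000801/0.00805) ≈ 2.00.
Method II: p ≈ ln(9.37e-16/5.39e-8)/ln(5.39e-8/0.000408) ≈ 2.00.
Both orders ≈ 2.0 — effectively the same.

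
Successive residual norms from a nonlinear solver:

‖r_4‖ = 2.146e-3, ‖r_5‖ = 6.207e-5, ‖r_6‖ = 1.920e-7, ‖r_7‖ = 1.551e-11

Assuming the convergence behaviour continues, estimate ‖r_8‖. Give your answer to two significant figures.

First estimate the order: p ≈ ln(‖r_7‖/‖r_6‖) / ln(‖r_6‖/‖r_5‖) = ln(1.551e-11/1.920e-7)/ln(1.920e-7/6.207e-5) = ln(8.07813e-05)/ln(0.00309328) ≈ 1.6308.
Then ‖r_8‖ ≈ ‖r_7‖·(‖r_7‖/‖r_6‖)^p = 1.551e-11·(8.07813e-05)^1.6308 = 1.551e-11·2.11662e-07 ≈ 3.283e-18.

3.3e-18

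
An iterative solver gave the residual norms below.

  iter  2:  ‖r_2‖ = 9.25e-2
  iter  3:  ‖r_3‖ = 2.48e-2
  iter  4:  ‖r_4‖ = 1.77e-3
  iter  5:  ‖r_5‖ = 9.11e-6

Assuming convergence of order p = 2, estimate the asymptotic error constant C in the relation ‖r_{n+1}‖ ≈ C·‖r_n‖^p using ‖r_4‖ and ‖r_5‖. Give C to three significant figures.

C ≈ ‖r_5‖ / ‖r_4‖^2
  = 9.11e-6 / (1.77e-3)^2
  = 9.11e-6 / 3.1329e-06 ≈ 2.9078

2.91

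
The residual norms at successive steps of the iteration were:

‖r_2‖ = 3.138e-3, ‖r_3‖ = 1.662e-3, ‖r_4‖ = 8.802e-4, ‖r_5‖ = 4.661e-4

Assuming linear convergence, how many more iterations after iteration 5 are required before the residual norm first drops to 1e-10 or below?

Rate ρ ≈ ‖r_5‖/‖r_4‖ = 4.661e-4/8.802e-4 = 0.5295.
After j more steps, ‖r_{5+j}‖ ≈ 4.661e-4·ρ^j; need ρ^j ≤ 1e-10/4.661e-4 = 2.14546e-07.
j ≥ ln(2.14546e-07)/ln(0.5295) = -15.3547/-0.63582 = 24.149.
So 25 more iterations are needed.

25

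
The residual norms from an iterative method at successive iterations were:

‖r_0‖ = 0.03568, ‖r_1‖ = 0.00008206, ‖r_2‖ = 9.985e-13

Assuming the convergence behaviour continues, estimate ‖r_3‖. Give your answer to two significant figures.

1.8e-36

First estimate the order: p ≈ ln(‖r_2‖/‖r_1‖) / ln(‖r_1‖/‖r_0‖) = ln(9.985e-13/0.00008206)/ln(0.00008206/0.03568) = ln(1.21679e-08)/ln(0.00229989) ≈ 3.0000.
Then ‖r_3‖ ≈ ‖r_2‖·(‖r_2‖/‖r_1‖)^p = 9.985e-13·(1.21679e-08)^3.0000 = 9.985e-13·1.80155e-24 ≈ 1.799e-36.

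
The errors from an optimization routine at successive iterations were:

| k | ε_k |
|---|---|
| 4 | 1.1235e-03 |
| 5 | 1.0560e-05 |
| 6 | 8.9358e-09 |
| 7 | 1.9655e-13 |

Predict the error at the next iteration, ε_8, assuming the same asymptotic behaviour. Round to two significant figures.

1.7e-20

First estimate the order: p ≈ ln(ε_7/ε_6) / ln(ε_6/ε_5) = ln(1.9655e-13/8.9358e-09)/ln(8.9358e-09/1.0560e-05) = ln(2.19958e-05)/ln(0.000846193) ≈ 1.5159.
Then ε_8 ≈ ε_7·(ε_7/ε_6)^p = 1.9655e-13·(2.19958e-05)^1.5159 = 1.9655e-13·8.69867e-08 ≈ 1.71e-20.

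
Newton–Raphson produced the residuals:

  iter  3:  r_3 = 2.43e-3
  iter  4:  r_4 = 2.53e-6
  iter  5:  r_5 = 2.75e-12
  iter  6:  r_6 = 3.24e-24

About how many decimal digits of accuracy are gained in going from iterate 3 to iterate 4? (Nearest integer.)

Digits gained ≈ log₁₀(r_3/r_4) = log₁₀(2.43e-3/2.53e-6) = log₁₀(960.474) ≈ 2.982.

3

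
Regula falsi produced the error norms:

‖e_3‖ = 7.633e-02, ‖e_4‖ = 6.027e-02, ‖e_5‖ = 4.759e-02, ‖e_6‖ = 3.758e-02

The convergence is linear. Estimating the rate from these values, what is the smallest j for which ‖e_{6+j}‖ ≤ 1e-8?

65

Rate ρ ≈ ‖e_6‖/‖e_5‖ = 3.758e-02/4.759e-02 = 0.7897.
After j more steps, ‖e_{6+j}‖ ≈ 3.758e-02·ρ^j; need ρ^j ≤ 1e-8/3.758e-02 = 2.66099e-07.
j ≥ ln(2.66099e-07)/ln(0.7897) = -15.1394/-0.23610 = 64.123.
So 65 more iterations are needed.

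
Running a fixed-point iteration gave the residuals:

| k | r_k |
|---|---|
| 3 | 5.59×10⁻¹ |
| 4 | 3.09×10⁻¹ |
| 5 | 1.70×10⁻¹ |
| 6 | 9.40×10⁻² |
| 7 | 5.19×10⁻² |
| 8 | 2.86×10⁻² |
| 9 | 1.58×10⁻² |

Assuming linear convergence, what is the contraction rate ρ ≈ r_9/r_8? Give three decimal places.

0.552

ρ ≈ r_9/r_8 = 1.58×10⁻²/2.86×10⁻² = 0.55245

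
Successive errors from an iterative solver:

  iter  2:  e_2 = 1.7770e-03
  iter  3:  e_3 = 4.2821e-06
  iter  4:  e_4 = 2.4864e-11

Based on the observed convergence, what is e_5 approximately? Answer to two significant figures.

First estimate the order: p ≈ ln(e_4/e_3) / ln(e_3/e_2) = ln(2.4864e-11/4.2821e-06)/ln(4.2821e-06/1.7770e-03) = ln(5.8065e-06)/ln(0.00240974) ≈ 2.0000.
Then e_5 ≈ e_4·(e_4/e_3)^p = 2.4864e-11·(5.8065e-06)^2.0000 = 2.4864e-11·3.37154e-11 ≈ 8.383e-22.

8.4e-22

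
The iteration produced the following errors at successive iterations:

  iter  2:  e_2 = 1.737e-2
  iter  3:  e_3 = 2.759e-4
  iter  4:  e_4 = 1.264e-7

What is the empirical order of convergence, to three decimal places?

p ≈ ln(e_4/e_3) / ln(e_3/e_2)
  = ln(1.264e-7/2.759e-4) / ln(2.759e-4/1.737e-2)
  = ln(0.000458137) / ln(0.0158837)
  = -7.688342 / -4.142462 ≈ 1.855984

1.856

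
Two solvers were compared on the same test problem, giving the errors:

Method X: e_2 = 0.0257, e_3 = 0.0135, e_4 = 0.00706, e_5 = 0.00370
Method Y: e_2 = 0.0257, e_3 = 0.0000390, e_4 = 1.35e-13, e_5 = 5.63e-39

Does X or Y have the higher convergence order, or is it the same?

Method X: p ≈ ln(0.00370/0.00706)/ln(0.00706/0.0135) ≈ 1.00.
Method Y: p ≈ ln(5.63e-39/1.35e-13)/ln(1.35e-13/0.0000390) ≈ 3.00.
Method Y has the higher order (≈3.0 vs ≈1.0).

Y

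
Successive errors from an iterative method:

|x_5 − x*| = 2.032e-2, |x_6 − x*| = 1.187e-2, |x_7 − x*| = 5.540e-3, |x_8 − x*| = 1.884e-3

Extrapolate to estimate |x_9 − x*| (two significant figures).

First estimate the order: p ≈ ln(|x_8 − x*|/|x_7 − x*|) / ln(|x_7 − x*|/|x_6 − x*|) = ln(1.884e-3/5.540e-3)/ln(5.540e-3/1.187e-2) = ln(0.340072)/ln(0.466723) ≈ 1.4154.
Then |x_9 − x*| ≈ |x_8 − x*|·(|x_8 − x*|/|x_7 − x*|)^p = 1.884e-3·(0.340072)^1.4154 = 1.884e-3·0.217263 ≈ 0.0004093.

4.1e-4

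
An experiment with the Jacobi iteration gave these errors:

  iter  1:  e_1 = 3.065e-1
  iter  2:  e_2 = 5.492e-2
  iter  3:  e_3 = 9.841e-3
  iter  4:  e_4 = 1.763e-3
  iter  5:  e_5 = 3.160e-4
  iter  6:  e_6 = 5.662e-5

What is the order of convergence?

1

Consecutive ratios: e_6/e_5 = 5.662e-5/3.160e-4 = 0.179177, e_5/e_4 = 3.160e-4/1.763e-3 = 0.17924.
p ≈ ln(0.179177)/ln(0.17924) = -1.7194/-1.7190 ≈ 1.00.
So the convergence is linear (order 1).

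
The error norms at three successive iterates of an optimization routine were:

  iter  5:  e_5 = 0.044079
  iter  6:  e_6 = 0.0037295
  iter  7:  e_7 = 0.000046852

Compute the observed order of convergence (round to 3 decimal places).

1.772

p ≈ ln(e_7/e_6) / ln(e_6/e_5)
  = ln(0.000046852/0.0037295) / ln(0.0037295/0.044079)
  = ln(0.0125625) / ln(0.0846095)
  = -4.377039 / -2.469709 ≈ 1.772289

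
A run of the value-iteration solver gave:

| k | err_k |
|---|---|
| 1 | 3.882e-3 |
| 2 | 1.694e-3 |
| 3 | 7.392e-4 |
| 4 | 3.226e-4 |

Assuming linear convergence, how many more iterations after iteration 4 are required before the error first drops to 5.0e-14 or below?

Rate ρ ≈ err_4/err_3 = 3.226e-4/7.392e-4 = 0.4364.
After j more steps, err_{4+j} ≈ 3.226e-4·ρ^j; need ρ^j ≤ 5.0e-14/3.226e-4 = 1.54991e-10.
j ≥ ln(1.54991e-10)/ln(0.4364) = -22.5877/-0.82920 = 27.240.
So 28 more iterations are needed.

28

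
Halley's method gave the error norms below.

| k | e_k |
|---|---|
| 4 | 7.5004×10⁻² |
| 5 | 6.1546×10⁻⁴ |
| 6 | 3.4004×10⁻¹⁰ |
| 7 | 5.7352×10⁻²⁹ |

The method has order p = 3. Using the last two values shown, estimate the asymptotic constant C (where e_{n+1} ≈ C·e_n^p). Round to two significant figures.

C ≈ e_7 / e_6^3
  = 5.7352×10⁻²⁹ / (3.4004×10⁻¹⁰)^3
  = 5.7352×10⁻²⁹ / 3.93179e-29 ≈ 1.4587

1.5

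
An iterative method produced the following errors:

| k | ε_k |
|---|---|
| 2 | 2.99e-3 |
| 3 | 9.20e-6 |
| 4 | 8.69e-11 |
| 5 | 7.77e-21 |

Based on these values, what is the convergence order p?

Consecutive ratios: ε_5/ε_4 = 7.77e-21/8.69e-11 = 8.94131e-11, ε_4/ε_3 = 8.69e-11/9.20e-6 = 9.44565e-06.
p ≈ ln(8.94131e-11)/ln(9.44565e-06) = -23.1378/-11.5700 ≈ 2.00.
So the convergence is quadratic (order 2).

2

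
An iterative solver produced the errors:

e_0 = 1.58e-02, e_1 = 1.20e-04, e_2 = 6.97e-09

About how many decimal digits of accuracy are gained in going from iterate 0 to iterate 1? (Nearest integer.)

Digits gained ≈ log₁₀(e_0/e_1) = log₁₀(1.58e-02/1.20e-04) = log₁₀(131.667) ≈ 2.119.

2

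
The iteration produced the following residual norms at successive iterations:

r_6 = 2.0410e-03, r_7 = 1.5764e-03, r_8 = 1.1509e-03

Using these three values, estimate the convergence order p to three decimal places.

p ≈ ln(r_8/r_7) / ln(r_7/r_6)
  = ln(1.1509e-03/1.5764e-03) / ln(1.5764e-03/2.0410e-03)
  = ln(0.730081) / ln(0.772366)
  = -0.314600 / -0.258297 ≈ 1.217978

1.218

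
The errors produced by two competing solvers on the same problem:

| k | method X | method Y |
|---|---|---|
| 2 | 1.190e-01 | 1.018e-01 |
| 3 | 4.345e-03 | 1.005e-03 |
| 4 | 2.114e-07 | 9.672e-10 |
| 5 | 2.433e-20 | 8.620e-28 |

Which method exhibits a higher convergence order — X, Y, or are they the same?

same

Method X: p ≈ ln(2.433e-20/2.114e-07)/ln(2.114e-07/4.345e-03) ≈ 3.00.
Method Y: p ≈ ln(8.620e-28/9.672e-10)/ln(9.672e-10/1.005e-03) ≈ 3.00.
Both orders ≈ 3.0 — effectively the same.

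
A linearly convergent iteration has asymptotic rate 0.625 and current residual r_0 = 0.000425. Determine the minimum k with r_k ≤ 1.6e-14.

52

After k steps, r_k ≈ 0.000425·0.625^k.
Need 0.625^k ≤ 1.6e-14/0.000425 = 3.76471e-11.
k ≥ ln(3.76471e-11)/ln(0.625) = -24.0028/-0.47000 = 51.070.
Smallest integer k = 52.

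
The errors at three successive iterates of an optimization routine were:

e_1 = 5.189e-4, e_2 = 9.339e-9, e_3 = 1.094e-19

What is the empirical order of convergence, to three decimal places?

2.304

p ≈ ln(e_3/e_2) / ln(e_2/e_1)
  = ln(1.094e-19/9.339e-9) / ln(9.339e-9/5.189e-4)
  = ln(1.17143e-11) / ln(1.79977e-05)
  = -25.170211 / -10.925267 ≈ 2.303853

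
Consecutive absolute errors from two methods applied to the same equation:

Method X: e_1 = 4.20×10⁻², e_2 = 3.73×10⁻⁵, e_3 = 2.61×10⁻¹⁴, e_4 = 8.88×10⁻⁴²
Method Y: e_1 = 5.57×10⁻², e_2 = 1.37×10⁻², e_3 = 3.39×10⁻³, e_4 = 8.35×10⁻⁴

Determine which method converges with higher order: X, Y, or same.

X

Method X: p ≈ ln(8.88×10⁻⁴²/2.61×10⁻¹⁴)/ln(2.61×10⁻¹⁴/3.73×10⁻⁵) ≈ 3.00.
Method Y: p ≈ ln(8.35×10⁻⁴/3.39×10⁻³)/ln(3.39×10⁻³/1.37×10⁻²) ≈ 1.00.
Method X has the higher order (≈3.0 vs ≈1.0).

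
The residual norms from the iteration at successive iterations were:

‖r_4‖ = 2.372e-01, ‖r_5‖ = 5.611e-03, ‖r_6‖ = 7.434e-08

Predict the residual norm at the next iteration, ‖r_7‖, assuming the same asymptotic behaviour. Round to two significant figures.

First estimate the order: p ≈ ln(‖r_6‖/‖r_5‖) / ln(‖r_5‖/‖r_4‖) = ln(7.434e-08/5.611e-03)/ln(5.611e-03/2.372e-01) = ln(1.3249e-05)/ln(0.0236551) ≈ 2.9997.
Then ‖r_7‖ ≈ ‖r_6‖·(‖r_6‖/‖r_5‖)^p = 7.434e-08·(1.3249e-05)^2.9997 = 7.434e-08·2.33353e-15 ≈ 1.735e-22.

1.7e-22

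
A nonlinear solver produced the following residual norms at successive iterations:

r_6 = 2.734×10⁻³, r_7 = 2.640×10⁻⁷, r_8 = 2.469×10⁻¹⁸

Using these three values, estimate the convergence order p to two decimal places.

p ≈ ln(r_8/r_7) / ln(r_7/r_6)
  = ln(2.469×10⁻¹⁸/2.640×10⁻⁷) / ln(2.640×10⁻⁷/2.734×10⁻³)
  = ln(9.35227e-12) / ln(9.65618e-05)
  = -25.39540 / -9.24533 ≈ 2.74684

2.75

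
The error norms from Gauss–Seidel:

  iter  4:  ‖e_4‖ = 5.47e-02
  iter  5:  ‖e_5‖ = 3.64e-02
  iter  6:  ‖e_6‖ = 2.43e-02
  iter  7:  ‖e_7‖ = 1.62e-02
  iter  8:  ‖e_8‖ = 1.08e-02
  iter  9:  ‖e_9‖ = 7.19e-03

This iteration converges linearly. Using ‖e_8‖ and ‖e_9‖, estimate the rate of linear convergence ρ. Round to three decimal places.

ρ ≈ ‖e_9‖/‖e_8‖ = 7.19e-03/1.08e-02 = 0.66574

0.666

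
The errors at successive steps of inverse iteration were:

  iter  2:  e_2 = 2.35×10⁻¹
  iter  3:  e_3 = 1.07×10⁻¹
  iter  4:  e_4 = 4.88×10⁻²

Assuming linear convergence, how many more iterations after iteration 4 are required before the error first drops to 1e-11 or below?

29

Rate ρ ≈ e_4/e_3 = 4.88×10⁻²/1.07×10⁻¹ = 0.4561.
After j more steps, e_{4+j} ≈ 4.88×10⁻²·ρ^j; need ρ^j ≤ 1e-11/4.88×10⁻² = 2.04918e-10.
j ≥ ln(2.04918e-10)/ln(0.4561) = -22.3084/-0.78504 = 28.417.
So 29 more iterations are needed.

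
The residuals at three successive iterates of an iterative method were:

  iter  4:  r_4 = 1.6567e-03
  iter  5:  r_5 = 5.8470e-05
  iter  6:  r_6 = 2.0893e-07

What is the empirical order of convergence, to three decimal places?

p ≈ ln(r_6/r_5) / ln(r_5/r_4)
  = ln(2.0893e-07/5.8470e-05) / ln(5.8470e-05/1.6567e-03)
  = ln(0.00357329) / ln(0.0352931)
  = -5.634269 / -3.344068 ≈ 1.684855

1.685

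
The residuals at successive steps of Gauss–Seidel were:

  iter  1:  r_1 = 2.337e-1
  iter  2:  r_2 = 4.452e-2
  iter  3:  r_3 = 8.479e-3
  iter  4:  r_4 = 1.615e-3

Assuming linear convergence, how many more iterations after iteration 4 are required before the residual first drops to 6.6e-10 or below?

Rate ρ ≈ r_4/r_3 = 1.615e-3/8.479e-3 = 0.1905.
After j more steps, r_{4+j} ≈ 1.615e-3·ρ^j; need ρ^j ≤ 6.6e-10/1.615e-3 = 4.08669e-07.
j ≥ ln(4.08669e-07)/ln(0.1905) = -14.7104/-1.65810 = 8.872.
So 9 more iterations are needed.

9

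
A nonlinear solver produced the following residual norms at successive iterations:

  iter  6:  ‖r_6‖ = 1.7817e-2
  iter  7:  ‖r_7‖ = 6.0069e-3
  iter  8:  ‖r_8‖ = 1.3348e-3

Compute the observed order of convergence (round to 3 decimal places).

1.383

p ≈ ln(‖r_8‖/‖r_7‖) / ln(‖r_7‖/‖r_6‖)
  = ln(1.3348e-3/6.0069e-3) / ln(6.0069e-3/1.7817e-2)
  = ln(0.222211) / ln(0.337144)
  = -1.504128 / -1.087245 ≈ 1.383431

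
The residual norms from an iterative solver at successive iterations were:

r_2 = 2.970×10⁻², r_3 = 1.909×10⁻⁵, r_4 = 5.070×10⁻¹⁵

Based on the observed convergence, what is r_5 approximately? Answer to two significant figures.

First estimate the order: p ≈ ln(r_4/r_3) / ln(r_3/r_2) = ln(5.070×10⁻¹⁵/1.909×10⁻⁵)/ln(1.909×10⁻⁵/2.970×10⁻²) = ln(2.65584e-10)/ln(0.000642761) ≈ 3.0000.
Then r_5 ≈ r_4·(r_4/r_3)^p = 5.070×10⁻¹⁵·(2.65584e-10)^3.0000 = 5.070×10⁻¹⁵·1.87329e-29 ≈ 9.498e-44.

9.5e-44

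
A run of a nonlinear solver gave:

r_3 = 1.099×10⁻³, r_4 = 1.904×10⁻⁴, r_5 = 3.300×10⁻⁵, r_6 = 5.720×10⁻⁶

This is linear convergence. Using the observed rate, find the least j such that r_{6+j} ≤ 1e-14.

12

Rate ρ ≈ r_6/r_5 = 5.720×10⁻⁶/3.300×10⁻⁵ = 0.1733.
After j more steps, r_{6+j} ≈ 5.720×10⁻⁶·ρ^j; need ρ^j ≤ 1e-14/5.720×10⁻⁶ = 1.74825e-09.
j ≥ ln(1.74825e-09)/ln(0.1733) = -20.1647/-1.75273 = 11.505.
So 12 more iterations are needed.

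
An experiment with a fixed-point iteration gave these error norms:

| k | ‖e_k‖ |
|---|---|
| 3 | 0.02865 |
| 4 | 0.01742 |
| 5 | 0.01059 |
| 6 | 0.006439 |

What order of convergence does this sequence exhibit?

Consecutive ratios: ‖e_6‖/‖e_5‖ = 0.006439/0.01059 = 0.608026, ‖e_5‖/‖e_4‖ = 0.01059/0.01742 = 0.607922.
p ≈ ln(0.608026)/ln(0.607922) = -0.4975/-0.4977 ≈ 1.00.
So the convergence is linear (order 1).

1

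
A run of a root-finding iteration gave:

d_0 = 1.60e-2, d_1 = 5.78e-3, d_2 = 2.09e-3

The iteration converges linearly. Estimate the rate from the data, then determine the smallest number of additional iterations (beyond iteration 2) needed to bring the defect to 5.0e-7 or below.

9

Rate ρ ≈ d_2/d_1 = 2.09e-3/5.78e-3 = 0.3616.
After j more steps, d_{2+j} ≈ 2.09e-3·ρ^j; need ρ^j ≤ 5.0e-7/2.09e-3 = 0.000239234.
j ≥ ln(0.000239234)/ln(0.3616) = -8.3381/-1.01722 = 8.197.
So 9 more iterations are needed.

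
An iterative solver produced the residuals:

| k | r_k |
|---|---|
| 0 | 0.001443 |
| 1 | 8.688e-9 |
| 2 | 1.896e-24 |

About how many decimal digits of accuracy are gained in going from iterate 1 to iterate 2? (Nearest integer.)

Digits gained ≈ log₁₀(r_1/r_2) = log₁₀(8.688e-9/1.896e-24) = log₁₀(4.58228e+15) ≈ 15.661.

16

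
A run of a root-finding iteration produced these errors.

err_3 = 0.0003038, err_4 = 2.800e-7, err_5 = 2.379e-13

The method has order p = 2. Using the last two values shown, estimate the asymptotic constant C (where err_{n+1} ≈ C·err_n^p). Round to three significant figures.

3.03

C ≈ err_5 / err_4^2
  = 2.379e-13 / (2.800e-7)^2
  = 2.379e-13 / 7.84e-14 ≈ 3.0344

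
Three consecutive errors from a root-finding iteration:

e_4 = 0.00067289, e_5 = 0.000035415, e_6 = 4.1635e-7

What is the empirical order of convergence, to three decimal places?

1.509

p ≈ ln(e_6/e_5) / ln(e_5/e_4)
  = ln(4.1635e-7/0.000035415) / ln(0.000035415/0.00067289)
  = ln(0.0117563) / ln(0.0526312)
  = -4.443366 / -2.944446 ≈ 1.509067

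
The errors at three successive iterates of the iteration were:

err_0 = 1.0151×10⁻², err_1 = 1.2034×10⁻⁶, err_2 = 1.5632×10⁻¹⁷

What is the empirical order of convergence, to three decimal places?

p ≈ ln(err_2/err_1) / ln(err_1/err_0)
  = ln(1.5632×10⁻¹⁷/1.2034×10⁻⁶) / ln(1.2034×10⁻⁶/1.0151×10⁻²)
  = ln(1.29899e-11) / ln(0.00011855)
  = -25.066849 / -9.040176 ≈ 2.772828

2.773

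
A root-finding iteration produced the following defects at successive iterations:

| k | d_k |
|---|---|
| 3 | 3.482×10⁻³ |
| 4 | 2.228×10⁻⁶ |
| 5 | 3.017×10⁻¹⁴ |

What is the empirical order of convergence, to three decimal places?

2.464

p ≈ ln(d_5/d_4) / ln(d_4/d_3)
  = ln(3.017×10⁻¹⁴/2.228×10⁻⁶) / ln(2.228×10⁻⁶/3.482×10⁻³)
  = ln(1.35413e-08) / ln(0.000639862)
  = -18.117522 / -7.354258 ≈ 2.463542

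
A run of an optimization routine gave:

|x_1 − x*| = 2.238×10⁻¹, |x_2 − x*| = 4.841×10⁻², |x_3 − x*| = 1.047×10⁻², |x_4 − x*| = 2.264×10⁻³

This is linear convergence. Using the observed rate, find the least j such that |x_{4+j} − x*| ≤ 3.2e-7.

Rate ρ ≈ |x_4 − x*|/|x_3 − x*| = 2.264×10⁻³/1.047×10⁻² = 0.2162.
After j more steps, |x_{4+j} − x*| ≈ 2.264×10⁻³·ρ^j; need ρ^j ≤ 3.2e-7/2.264×10⁻³ = 0.000141343.
j ≥ ln(0.000141343)/ln(0.2162) = -8.8643/-1.53155 = 5.788.
So 6 more iterations are needed.

6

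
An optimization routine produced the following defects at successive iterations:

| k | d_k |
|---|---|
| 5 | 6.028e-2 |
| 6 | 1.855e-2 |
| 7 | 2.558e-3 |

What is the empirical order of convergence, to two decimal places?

p ≈ ln(d_7/d_6) / ln(d_6/d_5)
  = ln(2.558e-3/1.855e-2) / ln(1.855e-2/6.028e-2)
  = ln(0.137898) / ln(0.307731)
  = -1.98124 / -1.17853 ≈ 1.68111

1.68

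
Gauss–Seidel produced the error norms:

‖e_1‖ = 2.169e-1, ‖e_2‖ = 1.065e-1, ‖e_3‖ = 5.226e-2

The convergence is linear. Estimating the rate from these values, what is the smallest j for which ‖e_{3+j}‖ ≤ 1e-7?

19

Rate ρ ≈ ‖e_3‖/‖e_2‖ = 5.226e-2/1.065e-1 = 0.4907.
After j more steps, ‖e_{3+j}‖ ≈ 5.226e-2·ρ^j; need ρ^j ≤ 1e-7/5.226e-2 = 1.91351e-06.
j ≥ ln(1.91351e-06)/ln(0.4907) = -13.1666/-0.71192 = 18.494.
So 19 more iterations are needed.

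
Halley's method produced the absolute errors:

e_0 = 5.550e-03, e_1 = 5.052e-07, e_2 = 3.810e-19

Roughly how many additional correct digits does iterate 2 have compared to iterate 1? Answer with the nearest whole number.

Digits gained ≈ log₁₀(e_1/e_2) = log₁₀(5.052e-07/3.810e-19) = log₁₀(1.32598e+12) ≈ 12.123.

12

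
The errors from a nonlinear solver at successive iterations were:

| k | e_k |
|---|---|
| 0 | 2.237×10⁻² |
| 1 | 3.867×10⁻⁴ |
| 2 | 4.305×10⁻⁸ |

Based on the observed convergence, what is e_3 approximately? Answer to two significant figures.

First estimate the order: p ≈ ln(e_2/e_1) / ln(e_1/e_0) = ln(4.305×10⁻⁸/3.867×10⁻⁴)/ln(3.867×10⁻⁴/2.237×10⁻²) = ln(0.000111327)/ln(0.0172865) ≈ 2.2433.
Then e_3 ≈ e_2·(e_2/e_1)^p = 4.305×10⁻⁸·(0.000111327)^2.2433 = 4.305×10⁻⁸·1.35313e-09 ≈ 5.825e-17.

5.8e-17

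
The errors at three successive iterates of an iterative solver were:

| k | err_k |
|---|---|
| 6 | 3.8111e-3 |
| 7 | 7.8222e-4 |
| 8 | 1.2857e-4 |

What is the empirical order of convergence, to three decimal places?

1.140

p ≈ ln(err_8/err_7) / ln(err_7/err_6)
  = ln(1.2857e-4/7.8222e-4) / ln(7.8222e-4/3.8111e-3)
  = ln(0.164366) / ln(0.205248)
  = -1.805660 / -1.583536 ≈ 1.140271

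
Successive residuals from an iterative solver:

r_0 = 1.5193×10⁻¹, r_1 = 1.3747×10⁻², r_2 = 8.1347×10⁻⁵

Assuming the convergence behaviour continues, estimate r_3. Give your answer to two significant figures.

1.4e-9

First estimate the order: p ≈ ln(r_2/r_1) / ln(r_1/r_0) = ln(8.1347×10⁻⁵/1.3747×10⁻²)/ln(1.3747×10⁻²/1.5193×10⁻¹) = ln(0.00591744)/ln(0.0904825) ≈ 2.1351.
Then r_3 ≈ r_2·(r_2/r_1)^p = 8.1347×10⁻⁵·(0.00591744)^2.1351 = 8.1347×10⁻⁵·1.75099e-05 ≈ 1.424e-09.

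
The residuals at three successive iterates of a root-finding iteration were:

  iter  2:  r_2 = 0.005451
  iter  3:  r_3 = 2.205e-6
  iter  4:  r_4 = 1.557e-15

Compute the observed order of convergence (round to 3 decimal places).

p ≈ ln(r_4/r_3) / ln(r_3/r_2)
  = ln(1.557e-15/2.205e-6) / ln(2.205e-6/0.005451)
  = ln(7.06122e-10) / ln(0.000404513)
  = -21.071233 / -7.812827 ≈ 2.697005

2.697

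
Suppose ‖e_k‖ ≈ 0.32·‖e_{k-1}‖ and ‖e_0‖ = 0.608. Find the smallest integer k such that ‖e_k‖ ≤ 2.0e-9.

After k steps, ‖e_k‖ ≈ 0.608·0.32^k.
Need 0.32^k ≤ 2.0e-9/0.608 = 3.28947e-09.
k ≥ ln(3.28947e-09)/ln(0.32) = -19.5325/-1.13943 = 17.142.
Smallest integer k = 18.

18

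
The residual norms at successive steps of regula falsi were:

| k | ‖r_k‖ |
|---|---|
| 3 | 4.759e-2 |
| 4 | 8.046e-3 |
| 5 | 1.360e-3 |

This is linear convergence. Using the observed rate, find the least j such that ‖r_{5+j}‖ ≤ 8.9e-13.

Rate ρ ≈ ‖r_5‖/‖r_4‖ = 1.360e-3/8.046e-3 = 0.1690.
After j more steps, ‖r_{5+j}‖ ≈ 1.360e-3·ρ^j; need ρ^j ≤ 8.9e-13/1.360e-3 = 6.54412e-10.
j ≥ ln(6.54412e-10)/ln(0.1690) = -21.1473/-1.77786 = 11.895.
So 12 more iterations are needed.

12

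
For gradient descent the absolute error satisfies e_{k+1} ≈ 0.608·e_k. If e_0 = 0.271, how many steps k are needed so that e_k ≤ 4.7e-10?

41

After k steps, e_k ≈ 0.271·0.608^k.
Need 0.608^k ≤ 4.7e-10/0.271 = 1.73432e-09.
k ≥ ln(1.73432e-09)/ln(0.608) = -20.1727/-0.49758 = 40.542.
Smallest integer k = 41.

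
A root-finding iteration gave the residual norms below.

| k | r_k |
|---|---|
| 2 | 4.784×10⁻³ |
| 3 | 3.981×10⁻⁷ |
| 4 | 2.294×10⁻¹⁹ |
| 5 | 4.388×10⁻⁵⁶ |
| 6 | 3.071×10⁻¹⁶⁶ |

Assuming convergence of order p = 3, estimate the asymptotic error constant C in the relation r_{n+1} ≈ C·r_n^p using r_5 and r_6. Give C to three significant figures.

C ≈ r_6 / r_5^3
  = 3.071×10⁻¹⁶⁶ / (4.388×10⁻⁵⁶)^3
  = 3.071×10⁻¹⁶⁶ / 8.44889e-167 ≈ 3.6348

3.63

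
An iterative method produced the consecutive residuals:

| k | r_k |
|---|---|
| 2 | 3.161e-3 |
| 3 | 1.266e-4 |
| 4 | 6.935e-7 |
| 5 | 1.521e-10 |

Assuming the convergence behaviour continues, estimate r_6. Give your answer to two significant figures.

First estimate the order: p ≈ ln(r_5/r_4) / ln(r_4/r_3) = ln(1.521e-10/6.935e-7)/ln(6.935e-7/1.266e-4) = ln(0.000219322)/ln(0.00547788) ≈ 1.6180.
Then r_6 ≈ r_5·(r_5/r_4)^p = 1.521e-10·(0.000219322)^1.6180 = 1.521e-10·1.20191e-06 ≈ 1.828e-16.

1.8e-16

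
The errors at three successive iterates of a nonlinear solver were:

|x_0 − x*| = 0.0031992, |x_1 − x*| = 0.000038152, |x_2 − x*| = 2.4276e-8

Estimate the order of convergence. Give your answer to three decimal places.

p ≈ ln(|x_2 − x*|/|x_1 − x*|) / ln(|x_1 − x*|/|x_0 − x*|)
  = ln(2.4276e-8/0.000038152) / ln(0.000038152/0.0031992)
  = ln(0.000636297) / ln(0.0119255)
  = -7.359845 / -4.429076 ≈ 1.661711

1.662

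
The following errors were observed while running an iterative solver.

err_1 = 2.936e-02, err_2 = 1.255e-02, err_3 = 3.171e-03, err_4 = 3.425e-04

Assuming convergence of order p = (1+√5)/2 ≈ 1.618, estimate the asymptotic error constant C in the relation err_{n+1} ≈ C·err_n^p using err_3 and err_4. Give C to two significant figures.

C ≈ err_4 / err_3^1.618
  = 3.425e-04 / (3.171e-03)^1.618
  = 3.425e-04 / 9.05598e-05 ≈ 3.782

3.8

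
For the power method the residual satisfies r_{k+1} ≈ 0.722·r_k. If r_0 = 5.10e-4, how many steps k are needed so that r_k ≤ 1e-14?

After k steps, r_k ≈ 5.10e-4·0.722^k.
Need 0.722^k ≤ 1e-14/5.10e-4 = 1.96078e-11.
k ≥ ln(1.96078e-11)/ln(0.722) = -24.6551/-0.32573 = 75.692.
Smallest integer k = 76.

76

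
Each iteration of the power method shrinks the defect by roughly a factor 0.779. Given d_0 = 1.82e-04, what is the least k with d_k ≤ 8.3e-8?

31

After k steps, d_k ≈ 1.82e-04·0.779^k.
Need 0.779^k ≤ 8.3e-8/1.82e-04 = 0.000456044.
k ≥ ln(0.000456044)/ln(0.779) = -7.6929/-0.24974 = 30.804.
Smallest integer k = 31.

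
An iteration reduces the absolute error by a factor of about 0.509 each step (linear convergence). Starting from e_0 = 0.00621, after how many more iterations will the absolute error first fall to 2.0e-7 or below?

After k steps, e_k ≈ 0.00621·0.509^k.
Need 0.509^k ≤ 2.0e-7/0.00621 = 3.22061e-05.
k ≥ ln(3.22061e-05)/ln(0.509) = -10.3434/-0.67531 = 15.317.
Smallest integer k = 16.

16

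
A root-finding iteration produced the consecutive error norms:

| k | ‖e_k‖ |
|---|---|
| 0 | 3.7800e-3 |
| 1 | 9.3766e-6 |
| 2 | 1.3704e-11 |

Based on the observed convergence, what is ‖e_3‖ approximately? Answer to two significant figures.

1.2e-24

First estimate the order: p ≈ ln(‖e_2‖/‖e_1‖) / ln(‖e_1‖/‖e_0‖) = ln(1.3704e-11/9.3766e-6)/ln(9.3766e-6/3.7800e-3) = ln(1.46151e-06)/ln(0.00248058) ≈ 2.2396.
Then ‖e_3‖ ≈ ‖e_2‖·(‖e_2‖/‖e_1‖)^p = 1.3704e-11·(1.46151e-06)^2.2396 = 1.3704e-11·8.54063e-14 ≈ 1.17e-24.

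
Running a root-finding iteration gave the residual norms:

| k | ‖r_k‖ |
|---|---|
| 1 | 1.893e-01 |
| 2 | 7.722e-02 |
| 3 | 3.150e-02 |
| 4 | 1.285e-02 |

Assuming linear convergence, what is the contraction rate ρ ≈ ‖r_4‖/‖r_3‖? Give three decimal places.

ρ ≈ ‖r_4‖/‖r_3‖ = 1.285e-02/3.150e-02 = 0.40794

0.408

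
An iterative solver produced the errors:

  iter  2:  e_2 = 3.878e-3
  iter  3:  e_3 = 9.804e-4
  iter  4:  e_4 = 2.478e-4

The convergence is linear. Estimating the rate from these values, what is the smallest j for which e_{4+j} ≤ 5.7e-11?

12

Rate ρ ≈ e_4/e_3 = 2.478e-4/9.804e-4 = 0.2528.
After j more steps, e_{4+j} ≈ 2.478e-4·ρ^j; need ρ^j ≤ 5.7e-11/2.478e-4 = 2.30024e-07.
j ≥ ln(2.30024e-07)/ln(0.2528) = -15.2851/-1.37516 = 11.115.
So 12 more iterations are needed.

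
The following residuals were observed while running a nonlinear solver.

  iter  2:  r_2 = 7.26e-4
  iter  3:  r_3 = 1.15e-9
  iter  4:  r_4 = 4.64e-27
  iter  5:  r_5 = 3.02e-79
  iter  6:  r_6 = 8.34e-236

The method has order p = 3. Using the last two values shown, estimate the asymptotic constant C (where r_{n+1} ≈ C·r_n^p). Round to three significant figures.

3.03

C ≈ r_6 / r_5^3
  = 8.34e-236 / (3.02e-79)^3
  = 8.34e-236 / 2.75436e-236 ≈ 3.0279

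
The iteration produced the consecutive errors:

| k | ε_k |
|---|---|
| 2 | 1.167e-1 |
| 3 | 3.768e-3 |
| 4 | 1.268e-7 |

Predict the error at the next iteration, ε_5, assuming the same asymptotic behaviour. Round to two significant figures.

First estimate the order: p ≈ ln(ε_4/ε_3) / ln(ε_3/ε_2) = ln(1.268e-7/3.768e-3)/ln(3.768e-3/1.167e-1) = ln(3.36518e-05)/ln(0.0322879) ≈ 3.0001.
Then ε_5 ≈ ε_4·(ε_4/ε_3)^p = 1.268e-7·(3.36518e-05)^3.0001 = 1.268e-7·3.80695e-14 ≈ 4.827e-21.

4.8e-21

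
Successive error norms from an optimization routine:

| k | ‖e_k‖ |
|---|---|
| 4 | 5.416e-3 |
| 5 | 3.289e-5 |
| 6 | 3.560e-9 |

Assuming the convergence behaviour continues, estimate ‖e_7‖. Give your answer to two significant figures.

2.9e-16

First estimate the order: p ≈ ln(‖e_6‖/‖e_5‖) / ln(‖e_5‖/‖e_4‖) = ln(3.560e-9/3.289e-5)/ln(3.289e-5/5.416e-3) = ln(0.00010824)/ln(0.00607275) ≈ 1.7890.
Then ‖e_7‖ ≈ ‖e_6‖·(‖e_6‖/‖e_5‖)^p = 3.560e-9·(0.00010824)^1.7890 = 3.560e-9·8.04488e-08 ≈ 2.864e-16.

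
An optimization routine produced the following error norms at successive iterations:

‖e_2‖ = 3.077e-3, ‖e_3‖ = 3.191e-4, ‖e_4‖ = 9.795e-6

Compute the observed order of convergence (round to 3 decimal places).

1.537

p ≈ ln(‖e_4‖/‖e_3‖) / ln(‖e_3‖/‖e_2‖)
  = ln(9.795e-6/3.191e-4) / ln(3.191e-4/3.077e-3)
  = ln(0.0306957) / ln(0.103705)
  = -3.483633 / -2.266205 ≈ 1.537210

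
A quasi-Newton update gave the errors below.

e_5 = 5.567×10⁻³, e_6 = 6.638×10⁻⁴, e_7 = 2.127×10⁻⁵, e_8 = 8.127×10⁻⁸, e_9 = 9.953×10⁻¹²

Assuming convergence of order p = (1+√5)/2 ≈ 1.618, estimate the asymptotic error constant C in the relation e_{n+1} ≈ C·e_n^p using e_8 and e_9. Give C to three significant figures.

2.95

C ≈ e_9 / e_8^1.618
  = 9.953×10⁻¹² / (8.127×10⁻⁸)^1.618
  = 9.953×10⁻¹² / 3.37495e-12 ≈ 2.9491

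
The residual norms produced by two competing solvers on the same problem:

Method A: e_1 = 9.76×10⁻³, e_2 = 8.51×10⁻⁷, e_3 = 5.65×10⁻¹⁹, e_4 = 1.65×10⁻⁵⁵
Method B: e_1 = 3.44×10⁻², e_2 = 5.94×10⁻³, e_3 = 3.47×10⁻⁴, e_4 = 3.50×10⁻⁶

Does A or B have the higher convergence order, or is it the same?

Method A: p ≈ ln(1.65×10⁻⁵⁵/5.65×10⁻¹⁹)/ln(5.65×10⁻¹⁹/8.51×10⁻⁷) ≈ 3.00.
Method B: p ≈ ln(3.50×10⁻⁶/3.47×10⁻⁴)/ln(3.47×10⁻⁴/5.94×10⁻³) ≈ 1.62.
Method A has the higher order (≈3.0 vs ≈1.6).

A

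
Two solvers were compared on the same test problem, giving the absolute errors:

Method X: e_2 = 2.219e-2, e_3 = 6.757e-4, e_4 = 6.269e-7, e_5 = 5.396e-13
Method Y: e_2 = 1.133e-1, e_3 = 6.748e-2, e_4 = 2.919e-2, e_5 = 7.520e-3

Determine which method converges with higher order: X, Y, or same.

X

Method X: p ≈ ln(5.396e-13/6.269e-7)/ln(6.269e-7/6.757e-4) ≈ 2.00.
Method Y: p ≈ ln(7.520e-3/2.919e-2)/ln(2.919e-2/6.748e-2) ≈ 1.62.
Method X has the higher order (≈2.0 vs ≈1.6).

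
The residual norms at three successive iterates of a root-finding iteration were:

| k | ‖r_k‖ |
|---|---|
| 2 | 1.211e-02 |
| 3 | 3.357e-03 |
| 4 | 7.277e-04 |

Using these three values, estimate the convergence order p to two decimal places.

1.19

p ≈ ln(‖r_4‖/‖r_3‖) / ln(‖r_3‖/‖r_2‖)
  = ln(7.277e-04/3.357e-03) / ln(3.357e-03/1.211e-02)
  = ln(0.216771) / ln(0.277209)
  = -1.52891 / -1.28298 ≈ 1.19169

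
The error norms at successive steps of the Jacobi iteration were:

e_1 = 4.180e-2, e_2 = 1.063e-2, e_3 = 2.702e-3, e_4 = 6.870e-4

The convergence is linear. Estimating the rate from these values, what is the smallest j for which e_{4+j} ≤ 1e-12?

15

Rate ρ ≈ e_4/e_3 = 6.870e-4/2.702e-3 = 0.2543.
After j more steps, e_{4+j} ≈ 6.870e-4·ρ^j; need ρ^j ≤ 1e-12/6.870e-4 = 1.4556e-09.
j ≥ ln(1.4556e-09)/ln(0.2543) = -20.3478/-1.36924 = 14.861.
So 15 more iterations are needed.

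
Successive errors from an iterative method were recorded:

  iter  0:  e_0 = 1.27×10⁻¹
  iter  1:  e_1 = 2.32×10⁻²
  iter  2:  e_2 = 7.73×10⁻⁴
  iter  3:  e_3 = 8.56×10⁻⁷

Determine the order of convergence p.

2

Consecutive ratios: e_3/e_2 = 8.56×10⁻⁷/7.73×10⁻⁴ = 0.00110737, e_2/e_1 = 7.73×10⁻⁴/2.32×10⁻² = 0.033319.
p ≈ ln(0.00110737)/ln(0.033319) = -6.8058/-3.4016 ≈ 2.00.
So the convergence is quadratic (order 2).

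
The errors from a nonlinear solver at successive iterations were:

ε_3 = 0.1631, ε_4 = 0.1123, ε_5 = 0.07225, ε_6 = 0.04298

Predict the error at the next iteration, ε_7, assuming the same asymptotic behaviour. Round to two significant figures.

First estimate the order: p ≈ ln(ε_6/ε_5) / ln(ε_5/ε_4) = ln(0.04298/0.07225)/ln(0.07225/0.1123) = ln(0.594879)/ln(0.643366) ≈ 1.1777.
Then ε_7 ≈ ε_6·(ε_6/ε_5)^p = 0.04298·(0.594879)^1.1777 = 0.04298·0.542431 ≈ 0.02331.

2.3e-2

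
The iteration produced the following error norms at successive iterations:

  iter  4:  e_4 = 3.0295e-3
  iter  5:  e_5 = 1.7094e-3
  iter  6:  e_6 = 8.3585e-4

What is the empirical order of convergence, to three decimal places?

p ≈ ln(e_6/e_5) / ln(e_5/e_4)
  = ln(8.3585e-4/1.7094e-3) / ln(1.7094e-3/3.0295e-3)
  = ln(0.488973) / ln(0.564252)
  = -0.715448 / -0.572254 ≈ 1.250228

1.250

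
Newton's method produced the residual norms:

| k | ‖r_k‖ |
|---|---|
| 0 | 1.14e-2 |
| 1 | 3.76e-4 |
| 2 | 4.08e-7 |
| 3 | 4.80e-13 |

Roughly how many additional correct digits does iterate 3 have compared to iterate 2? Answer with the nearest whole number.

6

Digits gained ≈ log₁₀(‖r_2‖/‖r_3‖) = log₁₀(4.08e-7/4.80e-13) = log₁₀(850000) ≈ 5.929.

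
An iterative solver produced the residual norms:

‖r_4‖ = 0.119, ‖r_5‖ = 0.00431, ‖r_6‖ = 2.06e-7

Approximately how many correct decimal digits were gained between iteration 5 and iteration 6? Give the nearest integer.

Digits gained ≈ log₁₀(‖r_5‖/‖r_6‖) = log₁₀(0.00431/2.06e-7) = log₁₀(20922.3) ≈ 4.321.

4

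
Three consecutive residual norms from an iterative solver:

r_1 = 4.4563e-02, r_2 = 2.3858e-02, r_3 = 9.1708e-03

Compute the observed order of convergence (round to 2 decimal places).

p ≈ ln(r_3/r_2) / ln(r_2/r_1)
  = ln(9.1708e-03/2.3858e-02) / ln(2.3858e-02/4.4563e-02)
  = ln(0.384391) / ln(0.535377)
  = -0.95610 / -0.62478 ≈ 1.53030

1.53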